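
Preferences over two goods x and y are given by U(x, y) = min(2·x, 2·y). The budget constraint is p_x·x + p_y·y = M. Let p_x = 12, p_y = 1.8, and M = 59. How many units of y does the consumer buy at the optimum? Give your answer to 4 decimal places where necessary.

With perfect complements, no substitution: consume in ratio x:y = 2:2.
Budget: p_x·x + p_y·x = M, so (2·p_x + 2·p_y)·x = 2·M.
Demand: x*(p_x,p_y,M) = 2·M/(2·p_x + 2·p_y), y* = 2·M/(2·p_x + 2·p_y).
Here 2·12 + 2·1.8 = 27.6, giving y* = 4.2754.

y* = 4.2754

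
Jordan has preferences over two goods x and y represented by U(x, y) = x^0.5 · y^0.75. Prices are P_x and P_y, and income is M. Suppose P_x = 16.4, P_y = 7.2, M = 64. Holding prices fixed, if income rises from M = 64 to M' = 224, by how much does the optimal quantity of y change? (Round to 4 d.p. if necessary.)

Δy* = 13.3333

MU_x/MU_y = (0.5·y)/(0.75·x); tangency sets this equal to P_x/P_y.
So 0.5·P_y·y = 0.75·P_x·x; combined with the budget, a share 0.4 of income goes to x.
Demand: x*(P_x,P_y,M) = 0.4·M/P_x and y* = 0.6·M/P_y.
At P_x=16.4, P_y=7.2, M=64: y* = 0.6·64/7.2 = 5.3333.
At M' = 224: y* = 18.6667. Change: 18.6667 − 5.3333 = 13.3333.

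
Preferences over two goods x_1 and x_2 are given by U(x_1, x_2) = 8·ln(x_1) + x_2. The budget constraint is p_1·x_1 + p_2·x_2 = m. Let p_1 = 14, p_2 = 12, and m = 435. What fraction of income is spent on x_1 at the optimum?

Set MRS = p_1/p_2: (8/x_1)/1 = p_1/p_2.
So x_1*(p_1,p_2) = 8·p_2/p_1, independent of income; and x_2* = (m − 8·p_2)/p_2.
At the given prices: x_1* = 8·12/14 = 6.8571, and x_2* = 28.25.
Expenditure on x_1: 14·6.8571 = 96; share = 0.2207.

share on x_1 = 0.2207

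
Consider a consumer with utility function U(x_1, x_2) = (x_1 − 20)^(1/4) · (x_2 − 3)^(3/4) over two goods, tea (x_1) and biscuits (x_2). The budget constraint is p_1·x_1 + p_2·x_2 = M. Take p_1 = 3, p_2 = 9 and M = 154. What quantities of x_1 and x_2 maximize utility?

x_1* = 25.5833, x_2* = 8.5833

Let x_1' = x_1−20, x_2' = x_2−3. MRS = (1/3)·x_2'/x_1' = p_1/p_2.
Substituting into the budget: x_1* = 20 + 0.25·(M − 20·p_1 − 3·p_2)/p_1, and x_2* = 3 + 0.75·(…)/p_2.
Discretionary income = 154 − 20·3 − 3·9 = 67; x_1* = 20 + 0.25·67/3 = 25.5833; x_2* = 3 + 0.75·67/9 = 8.5833.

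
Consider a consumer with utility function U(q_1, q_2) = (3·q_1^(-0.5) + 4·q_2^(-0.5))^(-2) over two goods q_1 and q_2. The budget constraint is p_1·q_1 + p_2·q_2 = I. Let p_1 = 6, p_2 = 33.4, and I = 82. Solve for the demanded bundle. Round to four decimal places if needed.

From the CES first-order condition, (3/4)·(q_2/q_1)^(1.5) = p_1/p_2.
Hence q_2/q_1 = ((4/3)·p_1/p_2)^(1/(1.5)), i.e. raised to the 2/3 power.
With the ratio pinned down, the budget gives q_1* = I/(p_1 + p_2·(q_2/q_1)) and q_2* = (q_2/q_1)·q_1*.
Numerically q_2/q_1 = 0.385682, so q_1* = 82/(6 + 33.4·0.385682) = 4.3428 and q_2* = 0.385682·4.3428 = 1.6749.

q_1* = 4.3428, q_2* = 1.6749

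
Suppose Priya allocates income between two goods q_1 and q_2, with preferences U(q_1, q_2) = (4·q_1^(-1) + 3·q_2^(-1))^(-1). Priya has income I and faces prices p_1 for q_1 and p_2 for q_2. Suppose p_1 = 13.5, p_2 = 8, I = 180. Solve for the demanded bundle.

q_1* = 8, q_2* = 9

MU_q_1 ∝ 4·q_1^(-2), MU_q_2 ∝ 3·q_2^(-2), so MRS = (4/3)·(q_2/q_1)^(2) = p_1/p_2.
Hence q_2/q_1 = ((3/4)·p_1/p_2)^(1/(2)), i.e. raised to the 0.5 power.
With the ratio pinned down, the budget gives q_1* = I/(p_1 + p_2·(q_2/q_1)) and q_2* = (q_2/q_1)·q_1*.
Numerically q_2/q_1 = 1.125, so q_1* = 180/(13.5 + 8·1.125) = 8 and q_2* = 1.125·8 = 9.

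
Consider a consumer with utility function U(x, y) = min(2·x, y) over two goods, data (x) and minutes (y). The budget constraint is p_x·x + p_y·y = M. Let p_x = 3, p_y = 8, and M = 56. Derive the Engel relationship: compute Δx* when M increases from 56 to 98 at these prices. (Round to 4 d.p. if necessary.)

With perfect complements, no substitution: consume in ratio x:y = 1:2.
Budget: p_x·x + p_y·2·x = M, so (p_x + 2·p_y)·x = M.
Demand: x*(p_x,p_y,M) = M/(p_x + 2·p_y), y* = 2·M/(p_x + 2·p_y).
Here 3 + 2·8 = 19, giving x* = 2.9474.
At M' = 98: x* = 5.1579. Change: 5.1579 − 2.9474 = 2.2105.

Δx* = 2.2105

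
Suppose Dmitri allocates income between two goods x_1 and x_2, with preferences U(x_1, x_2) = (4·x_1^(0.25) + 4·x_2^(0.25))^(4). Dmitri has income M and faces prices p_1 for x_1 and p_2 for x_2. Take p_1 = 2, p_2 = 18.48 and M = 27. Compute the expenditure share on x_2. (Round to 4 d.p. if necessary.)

share on x_2 = 0.3227

From the CES first-order condition, (x_2/x_1)^(0.75) = p_1/p_2.
Solve for the ratio: x_2/x_1 = [p_1/p_2]^(4/3).
With the ratio pinned down, the budget gives x_1* = M/(p_1 + p_2·(x_2/x_1)) and x_2* = (x_2/x_1)·x_1*.
Numerically x_2/x_1 = 0.051575, so x_1* = 27/(2 + 18.48·0.051575) = 9.1429 and x_2* = 0.051575·9.1429 = 0.4715.
Expenditure on x_2: 18.48·0.4715 = 8.7141; share = 0.3227.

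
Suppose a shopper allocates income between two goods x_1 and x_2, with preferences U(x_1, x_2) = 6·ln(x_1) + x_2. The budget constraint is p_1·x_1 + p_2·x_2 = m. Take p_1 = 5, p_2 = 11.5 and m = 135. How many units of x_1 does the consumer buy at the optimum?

x_1* = 13.8

MU_x_1 = 6/x_1, MU_x_2 = 1. Tangency: 6/x_1 = p_1/p_2.
So x_1*(p_1,p_2) = 6·p_2/p_1, independent of income; and x_2* = (m − 6·p_2)/p_2.
At the given prices: x_1* = 6·11.5/5 = 13.8.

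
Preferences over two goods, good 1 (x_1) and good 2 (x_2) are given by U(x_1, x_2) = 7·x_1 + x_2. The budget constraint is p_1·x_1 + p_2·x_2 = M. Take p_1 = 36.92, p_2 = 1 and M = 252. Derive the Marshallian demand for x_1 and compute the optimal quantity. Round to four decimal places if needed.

x_1* = 0

Linear utility — the consumer picks whichever good has higher MU/price: 7/36.92 = 0.1896 vs 1/1 = 1.
x_2 gives more utility per dollar, so spend all income on x_2: x_2* = M/p_2, x_1* = 0.
Numerically: x_1* = 0, x_2* = 252.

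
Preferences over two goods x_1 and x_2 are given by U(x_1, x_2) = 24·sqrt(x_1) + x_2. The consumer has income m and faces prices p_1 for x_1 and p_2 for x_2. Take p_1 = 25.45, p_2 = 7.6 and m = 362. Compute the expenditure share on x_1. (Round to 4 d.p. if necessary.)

share on x_1 = 0.9028

MU_x_1 = 12/√x_1, MU_x_2 = 1. Tangency: 12/√x_1 = p_1/p_2.
Solve: √x_1 = 12·p_2/p_1, so x_1*(p_1,p_2) = (12·p_2/p_1)², and x_2* = (m − p_1·x_1*)/p_2.
Plugging in: x_1* = (12·7.6/25.45)² = 12.8415, x_2* = 4.6296.
Expenditure on x_1: 25.45·12.8415 = 326.8149; share = 0.9028.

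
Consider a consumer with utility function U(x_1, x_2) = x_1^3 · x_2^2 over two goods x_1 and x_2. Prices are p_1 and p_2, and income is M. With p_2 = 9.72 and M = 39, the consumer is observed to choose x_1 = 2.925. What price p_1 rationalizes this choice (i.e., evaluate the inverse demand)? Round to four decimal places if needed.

Tangency: MRS = (3/2)·x_2/x_1 = p_1/p_2.
Rearranging, p_2·x_2 = (2/3)·p_1·x_1. Substituting into the budget gives p_1·x_1·(1 + (2/3)) = M.
Demand: x_1*(p_1,p_2,M) = 0.6·M/p_1 and x_2* = 0.4·M/p_2.
Set x_1* = 2.925 in the demand function and solve for p_1: p_1 = 8.

p_1 = 8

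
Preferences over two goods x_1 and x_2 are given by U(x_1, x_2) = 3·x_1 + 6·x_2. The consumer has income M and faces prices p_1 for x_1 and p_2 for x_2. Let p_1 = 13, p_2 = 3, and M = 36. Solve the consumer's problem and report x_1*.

x_1* = 0

Linear utility — the consumer picks whichever good has higher MU/price: 3/13 = 0.2308 vs 6/3 = 2.
x_2 gives more utility per dollar, so spend all income on x_2: x_2* = M/p_2, x_1* = 0.
Numerically: x_1* = 0, x_2* = 12.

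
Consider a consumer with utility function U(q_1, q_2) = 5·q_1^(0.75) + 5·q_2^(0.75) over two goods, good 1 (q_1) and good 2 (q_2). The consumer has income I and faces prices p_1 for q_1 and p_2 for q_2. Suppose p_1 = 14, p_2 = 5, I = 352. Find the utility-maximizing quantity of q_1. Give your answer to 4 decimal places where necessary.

MU_q_1 ∝ 5·q_1^(-0.25), MU_q_2 ∝ 5·q_2^(-0.25), so MRS = (q_2/q_1)^(0.25) = p_1/p_2.
Hence q_2/q_1 = (p_1/p_2)^(1/(0.25)), i.e. raised to the 4 power.
Substitute q_2 = (q_2/q_1)·q_1 into the budget: q_1* = I/(p_1 + p_2·(q_2/q_1)).
Numerically q_2/q_1 = 61.4656, so q_1* = 352/(14 + 5·61.4656) = 1.0955.

q_1* = 1.0955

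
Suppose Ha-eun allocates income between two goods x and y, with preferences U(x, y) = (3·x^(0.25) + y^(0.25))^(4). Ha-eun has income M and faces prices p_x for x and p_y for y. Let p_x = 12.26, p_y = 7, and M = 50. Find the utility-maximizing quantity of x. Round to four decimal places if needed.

x* = 3.1897

From the CES first-order condition, 3·(y/x)^(0.75) = p_x/p_y.
Hence y/x = ((1/3)·p_x/p_y)^(1/(0.75)), i.e. raised to the 4/3 power.
Substitute y = (y/x)·x into the budget: x* = M/(p_x + p_y·(y/x)).
Numerically y/x = 0.487935, so x* = 50/(12.26 + 7·0.487935) = 3.1897.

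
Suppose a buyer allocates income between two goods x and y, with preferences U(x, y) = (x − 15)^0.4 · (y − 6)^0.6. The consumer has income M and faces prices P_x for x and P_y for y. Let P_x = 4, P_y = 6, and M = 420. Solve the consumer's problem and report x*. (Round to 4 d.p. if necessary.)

This is Cobb-Douglas in (x−15, y−6): tangency gives 0.4·P_y·(y−6) = 0.6·P_x·(x−15).
Substituting into the budget: x* = 15 + 0.4·(M − 15·P_x − 6·P_y)/P_x, and y* = 6 + 0.6·(…)/P_y.
Discretionary income = 420 − 15·4 − 6·6 = 324; x* = 15 + 0.4·324/4 = 47.4.

x* = 47.4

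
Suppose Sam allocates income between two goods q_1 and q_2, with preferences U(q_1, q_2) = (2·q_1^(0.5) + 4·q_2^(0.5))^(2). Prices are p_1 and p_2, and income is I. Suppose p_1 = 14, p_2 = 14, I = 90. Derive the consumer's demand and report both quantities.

q_1* = 1.2857, q_2* = 5.1429

MRS = MU_q_1/MU_q_2 = (1/2)·(q_2/q_1)^(0.5). Set equal to p_1/p_2.
Solve for the ratio: q_2/q_1 = [2·p_1/p_2]^(2).
Substitute q_2 = (q_2/q_1)·q_1 into the budget: q_1* = I/(p_1 + p_2·(q_2/q_1)).
Numerically q_2/q_1 = 4, so q_1* = 90/(14 + 14·4) = 1.2857 and q_2* = 4·1.2857 = 5.1429.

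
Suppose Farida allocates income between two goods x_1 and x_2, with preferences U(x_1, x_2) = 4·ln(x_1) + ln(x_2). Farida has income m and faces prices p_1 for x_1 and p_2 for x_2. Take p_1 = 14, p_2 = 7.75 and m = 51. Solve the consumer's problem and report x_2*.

MU_x_1/MU_x_2 = (4·x_2)/(x_1); tangency sets this equal to p_1/p_2.
So 4·p_2·x_2 = p_1·x_1; combined with the budget, a share 0.8 of income goes to x_1.
Demand: x_1*(p_1,p_2,m) = 0.8·m/p_1 and x_2* = 0.2·m/p_2.
At p_1=14, p_2=7.75, m=51: x_2* = 0.2·51/7.75 = 1.3161.

x_2* = 1.3161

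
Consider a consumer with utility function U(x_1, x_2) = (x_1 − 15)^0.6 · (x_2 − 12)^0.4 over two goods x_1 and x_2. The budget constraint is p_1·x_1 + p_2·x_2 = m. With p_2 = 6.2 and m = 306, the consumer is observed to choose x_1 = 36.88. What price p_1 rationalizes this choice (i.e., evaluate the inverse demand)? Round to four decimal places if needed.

p_1 = 4.5

This is Cobb-Douglas in (x_1−15, x_2−12): tangency gives 0.6·p_2·(x_2−12) = 0.4·p_1·(x_1−15).
After buying the subsistence bundle (15, 12), a share 0.6 of the remaining income goes to x_1: x_1* = 15 + 0.6·(m − 15p_1 − 12p_2)/p_1.
Set x_1* = 36.88 in the demand function and solve for p_1: p_1 = 4.5.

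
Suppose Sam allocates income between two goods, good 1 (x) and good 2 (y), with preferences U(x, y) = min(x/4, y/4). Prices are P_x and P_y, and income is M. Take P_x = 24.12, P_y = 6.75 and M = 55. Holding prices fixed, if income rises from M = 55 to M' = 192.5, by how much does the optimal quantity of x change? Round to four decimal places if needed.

Δx* = 4.4542

With perfect complements, no substitution: consume in ratio x:y = 4:4.
Budget: P_x·x + P_y·x = M, so (4·P_x + 4·P_y)·x = 4·M.
Demand: x*(P_x,P_y,M) = 4·M/(4·P_x + 4·P_y), y* = 4·M/(4·P_x + 4·P_y).
Here 4·24.12 + 4·6.75 = 123.48, giving x* = 1.7817.
At M' = 192.5: x* = 6.2358. Change: 6.2358 − 1.7817 = 4.4542.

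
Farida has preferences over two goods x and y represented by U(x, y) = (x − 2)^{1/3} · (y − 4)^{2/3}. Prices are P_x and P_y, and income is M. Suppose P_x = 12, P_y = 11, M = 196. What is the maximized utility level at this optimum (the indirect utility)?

Substituting into the budget: x* = 2 + 1/3·(M − 2·P_x − 4·P_y)/P_x, and y* = 4 + 2/3·(…)/P_y.
Discretionary income = 196 − 2·12 − 4·11 = 128; x* = 2 + 1/3·128/12 = 5.5556; y* = 4 + 2/3·128/11 = 11.7576.
Utility at the optimum: U(5.5556, 11.7576) = 5.9812.

V = 5.9812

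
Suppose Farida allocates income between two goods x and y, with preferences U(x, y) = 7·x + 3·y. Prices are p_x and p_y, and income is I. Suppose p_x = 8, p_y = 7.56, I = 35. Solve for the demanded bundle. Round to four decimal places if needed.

Perfect substitutes: compare marginal utility per dollar. 7/p_x vs 3/p_y → 0.875 vs 0.3968.
x gives more utility per dollar, so spend all income on x: x* = I/p_x, y* = 0.
Numerically: x* = 4.375, y* = 0.

x* = 4.375, y* = 0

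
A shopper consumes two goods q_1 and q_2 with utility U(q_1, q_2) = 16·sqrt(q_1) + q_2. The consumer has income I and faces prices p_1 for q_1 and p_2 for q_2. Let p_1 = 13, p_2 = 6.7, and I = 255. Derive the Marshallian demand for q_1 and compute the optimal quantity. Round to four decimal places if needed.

q_1* = 16.9998

MU_q_1 = 8/√q_1, MU_q_2 = 1. Tangency: 8/√q_1 = p_1/p_2.
Solve: √q_1 = 8·p_2/p_1, so q_1*(p_1,p_2) = (8·p_2/p_1)², and q_2* = (I − p_1·q_1*)/p_2.
Plugging in: q_1* = (8·6.7/13)² = 16.9998.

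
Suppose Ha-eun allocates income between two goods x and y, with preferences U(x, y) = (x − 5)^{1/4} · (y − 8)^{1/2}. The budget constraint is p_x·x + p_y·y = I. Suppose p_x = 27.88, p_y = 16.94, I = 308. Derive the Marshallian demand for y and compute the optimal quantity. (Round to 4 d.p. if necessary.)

This is Cobb-Douglas in (x−5, y−8): tangency gives 0.25·p_y·(y−8) = 0.5·p_x·(x−5).
After buying the subsistence bundle (5, 8), a share 1/3 of the remaining income goes to x: x* = 5 + 1/3·(I − 5p_x − 8p_y)/p_x.
Discretionary income = 308 − 5·27.88 − 8·16.94 = 33.08; y* = 8 + 2/3·33.08/16.94 = 9.3018.

y* = 9.3018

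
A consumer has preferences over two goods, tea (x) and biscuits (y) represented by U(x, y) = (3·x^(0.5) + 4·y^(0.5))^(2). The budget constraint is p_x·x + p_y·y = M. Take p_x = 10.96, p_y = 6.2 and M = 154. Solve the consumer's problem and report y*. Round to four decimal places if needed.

MU_x ∝ 3·x^(-0.5), MU_y ∝ 4·y^(-0.5), so MRS = (3/4)·(y/x)^(0.5) = p_x/p_y.
Solve for the ratio: y/x = [(4/3)·p_x/p_y]^(2).
With the ratio pinned down, the budget gives x* = M/(p_x + p_y·(y/x)) and y* = (y/x)·x*.
Numerically y/x = 5.555398, so x* = 154/(10.96 + 6.2·5.555398) = 3.3918 and y* = 5.555398·3.3918 = 18.8429.

y* = 18.8429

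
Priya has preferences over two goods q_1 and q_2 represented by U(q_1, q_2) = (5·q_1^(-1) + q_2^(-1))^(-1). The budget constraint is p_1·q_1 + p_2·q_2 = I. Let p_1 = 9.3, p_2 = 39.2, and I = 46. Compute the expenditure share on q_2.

From the CES first-order condition, 5·(q_2/q_1)^(2) = p_1/p_2.
Hence q_2/q_1 = ((1/5)·p_1/p_2)^(1/(2)), i.e. raised to the 0.5 power.
Substitute q_2 = (q_2/q_1)·q_1 into the budget: q_1* = I/(p_1 + p_2·(q_2/q_1)).
Numerically q_2/q_1 = 0.217828, so q_1* = 46/(9.3 + 39.2·0.217828) = 2.5786 and q_2* = 0.217828·2.5786 = 0.5617.
Expenditure on q_2: 39.2·0.5617 = 22.0186; share = 0.4787.

share on q_2 = 0.4787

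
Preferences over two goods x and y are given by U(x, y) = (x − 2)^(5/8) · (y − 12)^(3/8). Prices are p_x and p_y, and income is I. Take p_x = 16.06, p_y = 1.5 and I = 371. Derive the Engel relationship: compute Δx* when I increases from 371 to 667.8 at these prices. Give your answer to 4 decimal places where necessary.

Substituting into the budget: x* = 2 + 0.625·(I − 2·p_x − 12·p_y)/p_x, and y* = 12 + 0.375·(…)/p_y.
Discretionary income = 371 − 2·16.06 − 12·1.5 = 320.88; x* = 2 + 0.625·320.88/16.06 = 14.4875.
At I' = 667.8: x* = 26.038. Change: 26.038 − 14.4875 = 11.5504.

Δx* = 11.5504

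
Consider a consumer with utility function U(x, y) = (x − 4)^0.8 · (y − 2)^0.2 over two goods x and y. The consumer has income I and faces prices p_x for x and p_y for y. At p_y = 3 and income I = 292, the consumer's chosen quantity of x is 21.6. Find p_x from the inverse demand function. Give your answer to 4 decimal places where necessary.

This is Cobb-Douglas in (x−4, y−2): tangency gives 0.8·p_y·(y−2) = 0.2·p_x·(x−4).
Substituting into the budget: x* = 4 + 0.8·(I − 4·p_x − 2·p_y)/p_x, and y* = 2 + 0.2·(…)/p_y.
Set x* = 21.6 in the demand function and solve for p_x: p_x = 11.

p_x = 11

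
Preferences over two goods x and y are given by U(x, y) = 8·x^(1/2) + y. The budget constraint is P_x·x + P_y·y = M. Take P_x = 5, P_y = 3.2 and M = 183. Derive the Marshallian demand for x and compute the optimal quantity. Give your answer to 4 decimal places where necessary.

Set MRS = P_x/P_y: 4·x^(−1/2) = P_x/P_y.
Thus x* = (4·P_y/P_x)² — independent of M — with the rest of income spent on y.
Plugging in: x* = (4·3.2/5)² = 6.5536.

x* = 6.5536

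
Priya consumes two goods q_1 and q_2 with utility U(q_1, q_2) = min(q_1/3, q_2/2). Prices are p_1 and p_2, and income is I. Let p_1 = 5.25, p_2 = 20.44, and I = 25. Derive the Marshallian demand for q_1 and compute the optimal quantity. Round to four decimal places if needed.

With perfect complements, no substitution: consume in ratio q_1:q_2 = 3:2.
Budget: p_1·q_1 + p_2·(2/3)·q_1 = I, so (3·p_1 + 2·p_2)·q_1 = 3·I.
Demand: q_1*(p_1,p_2,I) = 3·I/(3·p_1 + 2·p_2), q_2* = 2·I/(3·p_1 + 2·p_2).
Here 3·5.25 + 2·20.44 = 56.63, giving q_1* = 1.3244.

q_1* = 1.3244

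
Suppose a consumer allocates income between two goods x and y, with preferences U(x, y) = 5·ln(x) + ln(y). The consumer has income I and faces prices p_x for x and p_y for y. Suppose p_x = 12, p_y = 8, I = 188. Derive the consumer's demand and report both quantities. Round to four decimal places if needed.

Tangency: MRS = 5·y/x = p_x/p_y.
Rearranging, p_y·y = (1/5)·p_x·x. Substituting into the budget gives p_x·x·(1 + (1/5)) = I.
Demand: x*(p_x,p_y,I) = 5/6·I/p_x and y* = 1/6·I/p_y.
At p_x=12, p_y=8, I=188: x* = 5/6·188/12 = 13.0556, y* = 3.9167.

x* = 13.0556, y* = 3.9167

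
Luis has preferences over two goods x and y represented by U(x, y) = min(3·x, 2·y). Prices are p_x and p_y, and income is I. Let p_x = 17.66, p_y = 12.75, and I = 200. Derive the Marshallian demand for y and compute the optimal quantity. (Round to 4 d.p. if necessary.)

With perfect complements, no substitution: consume in ratio x:y = 2:3.
Budget: p_x·x + p_y·(3/2)·x = I, so (2·p_x + 3·p_y)·x = 2·I.
Demand: x*(p_x,p_y,I) = 2·I/(2·p_x + 3·p_y), y* = 3·I/(2·p_x + 3·p_y).
Here 2·17.66 + 3·12.75 = 73.57, giving y* = 8.1555.

y* = 8.1555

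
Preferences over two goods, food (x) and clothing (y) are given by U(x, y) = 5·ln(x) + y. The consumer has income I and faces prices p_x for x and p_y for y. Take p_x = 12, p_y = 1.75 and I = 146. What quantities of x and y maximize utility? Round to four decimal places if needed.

MU_x = 5/x, MU_y = 1. Tangency: 5/x = p_x/p_y.
So x*(p_x,p_y) = 5·p_y/p_x, independent of income; and y* = (I − 5·p_y)/p_y.
At the given prices: x* = 5·1.75/12 = 0.7292, and y* = 78.4286.

x* = 0.7292, y* = 78.4286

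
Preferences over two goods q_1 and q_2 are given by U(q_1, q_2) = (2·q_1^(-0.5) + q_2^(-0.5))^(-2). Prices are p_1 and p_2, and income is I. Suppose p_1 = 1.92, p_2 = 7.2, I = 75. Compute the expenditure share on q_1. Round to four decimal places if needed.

share on q_1 = 0.5054

MU_q_1 ∝ 2·q_1^(-1.5), MU_q_2 ∝ q_2^(-1.5), so MRS = 2·(q_2/q_1)^(1.5) = p_1/p_2.
Solve for the ratio: q_2/q_1 = [(1/2)·p_1/p_2]^(2/3).
Substitute q_2 = (q_2/q_1)·q_1 into the budget: q_1* = I/(p_1 + p_2·(q_2/q_1)).
Numerically q_2/q_1 = 0.260991, so q_1* = 75/(1.92 + 7.2·0.260991) = 19.7413 and q_2* = 0.260991·19.7413 = 5.1523.
Expenditure on q_1: 1.92·19.7413 = 37.9034; share = 0.5054.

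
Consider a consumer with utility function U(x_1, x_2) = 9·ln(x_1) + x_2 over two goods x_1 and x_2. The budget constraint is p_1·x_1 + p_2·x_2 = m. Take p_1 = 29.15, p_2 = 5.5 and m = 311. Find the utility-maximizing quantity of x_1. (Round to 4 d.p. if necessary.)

x_1* = 1.6981

MU_x_1 = 9/x_1, MU_x_2 = 1. Tangency: 9/x_1 = p_1/p_2.
So x_1*(p_1,p_2) = 9·p_2/p_1, independent of income; and x_2* = (m − 9·p_2)/p_2.
At the given prices: x_1* = 9·5.5/29.15 = 1.6981.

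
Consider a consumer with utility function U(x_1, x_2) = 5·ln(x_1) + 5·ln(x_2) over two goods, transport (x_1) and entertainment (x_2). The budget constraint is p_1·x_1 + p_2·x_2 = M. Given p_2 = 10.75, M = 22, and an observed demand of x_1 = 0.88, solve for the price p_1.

p_1 = 12.5

Tangency: MRS = x_2/x_1 = p_1/p_2.
Rearranging, p_2·x_2 = p_1·x_1. Substituting into the budget gives p_1·x_1·(1 + 1) = M.
Demand: x_1*(p_1,p_2,M) = 0.5·M/p_1 and x_2* = 0.5·M/p_2.
Set x_1* = 0.88 in the demand function and solve for p_1: p_1 = 12.5.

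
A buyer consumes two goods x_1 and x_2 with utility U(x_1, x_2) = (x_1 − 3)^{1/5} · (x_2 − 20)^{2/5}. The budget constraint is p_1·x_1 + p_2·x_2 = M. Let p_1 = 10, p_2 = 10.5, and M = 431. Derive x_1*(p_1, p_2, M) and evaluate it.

This is Cobb-Douglas in (x_1−3, x_2−20): tangency gives 0.2·p_2·(x_2−20) = 0.4·p_1·(x_1−3).
After buying the subsistence bundle (3, 20), a share 1/3 of the remaining income goes to x_1: x_1* = 3 + 1/3·(M − 3p_1 − 20p_2)/p_1.
Discretionary income = 431 − 3·10 − 20·10.5 = 191; x_1* = 3 + 1/3·191/10 = 9.3667.

x_1* = 9.3667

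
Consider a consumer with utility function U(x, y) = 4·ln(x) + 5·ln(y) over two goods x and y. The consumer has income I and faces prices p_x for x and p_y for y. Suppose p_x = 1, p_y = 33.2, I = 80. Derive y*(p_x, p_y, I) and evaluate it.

y* = 1.3387

MU_x/MU_y = (4·y)/(5·x); tangency sets this equal to p_x/p_y.
So 4·p_y·y = 5·p_x·x; combined with the budget, a share 4/9 of income goes to x.
Demand: x*(p_x,p_y,I) = 4/9·I/p_x and y* = 5/9·I/p_y.
At p_x=1, p_y=33.2, I=80: y* = 5/9·80/33.2 = 1.3387.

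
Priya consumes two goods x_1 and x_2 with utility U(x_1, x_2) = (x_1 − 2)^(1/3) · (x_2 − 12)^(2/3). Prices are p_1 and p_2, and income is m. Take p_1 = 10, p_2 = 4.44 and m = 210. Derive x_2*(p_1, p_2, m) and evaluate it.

Discretionary income = 210 − 2·10 − 12·4.44 = 136.72; x_2* = 12 + 2/3·136.72/4.44 = 32.5285.

x_2* = 32.5285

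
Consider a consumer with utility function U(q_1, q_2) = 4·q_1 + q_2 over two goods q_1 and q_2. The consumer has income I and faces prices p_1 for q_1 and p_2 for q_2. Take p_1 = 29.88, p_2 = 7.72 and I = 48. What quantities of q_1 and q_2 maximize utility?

Perfect substitutes: compare marginal utility per dollar. 4/p_1 vs 1/p_2 → 0.1339 vs 0.1295.
q_1 gives more utility per dollar, so spend all income on q_1: q_1* = I/p_1, q_2* = 0.
Numerically: q_1* = 1.6064, q_2* = 0.

q_1* = 1.6064, q_2* = 0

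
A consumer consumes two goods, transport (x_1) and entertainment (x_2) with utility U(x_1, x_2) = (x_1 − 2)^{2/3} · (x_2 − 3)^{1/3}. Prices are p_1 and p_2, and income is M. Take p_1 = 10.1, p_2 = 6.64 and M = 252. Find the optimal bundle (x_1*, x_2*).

Discretionary income = 252 − 2·10.1 − 3·6.64 = 211.88; x_1* = 2 + 2/3·211.88/10.1 = 15.9855; x_2* = 3 + 1/3·211.88/6.64 = 13.6365.

x_1* = 15.9855, x_2* = 13.6365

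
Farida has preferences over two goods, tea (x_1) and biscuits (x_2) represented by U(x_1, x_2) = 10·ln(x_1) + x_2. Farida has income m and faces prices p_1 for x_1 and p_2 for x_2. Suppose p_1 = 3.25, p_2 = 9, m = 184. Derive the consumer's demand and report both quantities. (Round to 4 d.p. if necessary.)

x_1* = 27.6923, x_2* = 10.4444

Set MRS = p_1/p_2: (10/x_1)/1 = p_1/p_2.
So x_1*(p_1,p_2) = 10·p_2/p_1, independent of income; and x_2* = (m − 10·p_2)/p_2.
At the given prices: x_1* = 10·9/3.25 = 27.6923, and x_2* = 10.4444.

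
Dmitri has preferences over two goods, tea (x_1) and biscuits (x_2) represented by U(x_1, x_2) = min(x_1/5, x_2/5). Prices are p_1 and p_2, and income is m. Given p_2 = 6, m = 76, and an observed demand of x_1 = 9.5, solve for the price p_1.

p_1 = 2

Leontief preferences: the optimum is at the kink where x_1/5 = x_2/5, i.e. x_2 = x_1.
Budget: p_1·x_1 + p_2·x_1 = m, so (5·p_1 + 5·p_2)·x_1 = 5·m.
Demand: x_1*(p_1,p_2,m) = 5·m/(5·p_1 + 5·p_2), x_2* = 5·m/(5·p_1 + 5·p_2).
Set x_1* = 9.5 in the demand function and solve for p_1: p_1 = 2.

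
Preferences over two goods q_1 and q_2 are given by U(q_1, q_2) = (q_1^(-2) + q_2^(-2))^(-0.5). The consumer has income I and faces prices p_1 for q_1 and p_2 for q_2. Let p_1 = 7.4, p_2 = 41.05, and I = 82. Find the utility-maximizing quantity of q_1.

MRS = MU_q_1/MU_q_2 = (q_2/q_1)^(3). Set equal to p_1/p_2.
Solve for the ratio: q_2/q_1 = [p_1/p_2]^(1/3).
With the ratio pinned down, the budget gives q_1* = I/(p_1 + p_2·(q_2/q_1)) and q_2* = (q_2/q_1)·q_1*.
Numerically q_2/q_1 = 0.564902, so q_1* = 82/(7.4 + 41.05·0.564902) = 2.6807.

q_1* = 2.6807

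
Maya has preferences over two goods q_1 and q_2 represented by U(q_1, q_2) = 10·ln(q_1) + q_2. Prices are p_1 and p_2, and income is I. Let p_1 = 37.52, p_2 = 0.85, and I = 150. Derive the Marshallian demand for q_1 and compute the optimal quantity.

q_1* = 0.2265

MU_q_1 = 10/q_1, MU_q_2 = 1. Tangency: 10/q_1 = p_1/p_2.
So q_1*(p_1,p_2) = 10·p_2/p_1, independent of income; and q_2* = (I − 10·p_2)/p_2.
At the given prices: q_1* = 10·0.85/37.52 = 0.2265.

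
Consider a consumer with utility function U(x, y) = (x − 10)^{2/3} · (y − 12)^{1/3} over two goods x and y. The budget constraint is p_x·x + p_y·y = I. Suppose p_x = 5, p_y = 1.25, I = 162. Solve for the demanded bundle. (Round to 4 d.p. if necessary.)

x* = 22.9333, y* = 37.8667

This is Cobb-Douglas in (x−10, y−12): tangency gives 2/3·p_y·(y−12) = 1/3·p_x·(x−10).
Substituting into the budget: x* = 10 + 2/3·(I − 10·p_x − 12·p_y)/p_x, and y* = 12 + 1/3·(…)/p_y.
Discretionary income = 162 − 10·5 − 12·1.25 = 97; x* = 10 + 2/3·97/5 = 22.9333; y* = 12 + 1/3·97/1.25 = 37.8667.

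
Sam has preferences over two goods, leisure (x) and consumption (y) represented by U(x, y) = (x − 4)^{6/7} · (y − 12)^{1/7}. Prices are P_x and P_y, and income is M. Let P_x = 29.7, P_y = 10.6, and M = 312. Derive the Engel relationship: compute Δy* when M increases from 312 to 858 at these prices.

Δy* = 7.3585

This is Cobb-Douglas in (x−4, y−12): tangency gives 6/7·P_y·(y−12) = 1/7·P_x·(x−4).
Substituting into the budget: x* = 4 + 6/7·(M − 4·P_x − 12·P_y)/P_x, and y* = 12 + 1/7·(…)/P_y.
Discretionary income = 312 − 4·29.7 − 12·10.6 = 66; y* = 12 + 1/7·66/10.6 = 12.8895.
At M' = 858: y* = 20.248. Change: 20.248 − 12.8895 = 7.3585.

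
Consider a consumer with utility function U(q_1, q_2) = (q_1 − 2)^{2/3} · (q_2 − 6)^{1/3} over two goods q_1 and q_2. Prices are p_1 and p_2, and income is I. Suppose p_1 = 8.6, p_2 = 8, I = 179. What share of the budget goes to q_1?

share on q_1 = 0.5199

This is Cobb-Douglas in (q_1−2, q_2−6): tangency gives 2/3·p_2·(q_2−6) = 1/3·p_1·(q_1−2).
Substituting into the budget: q_1* = 2 + 2/3·(I − 2·p_1 − 6·p_2)/p_1, and q_2* = 6 + 1/3·(…)/p_2.
Discretionary income = 179 − 2·8.6 − 6·8 = 113.8; q_1* = 2 + 2/3·113.8/8.6 = 10.8217; q_2* = 6 + 1/3·113.8/8 = 10.7417.
Expenditure on q_1: 8.6·10.8217 = 93.0667; share = 0.5199.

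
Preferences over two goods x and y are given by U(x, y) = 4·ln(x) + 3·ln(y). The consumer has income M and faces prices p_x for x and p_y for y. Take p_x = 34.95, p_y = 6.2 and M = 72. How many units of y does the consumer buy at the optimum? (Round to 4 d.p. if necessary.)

Tangency: MRS = (4/3)·y/x = p_x/p_y.
So 4·p_y·y = 3·p_x·x; combined with the budget, a share 4/7 of income goes to x.
Demand: x*(p_x,p_y,M) = 4/7·M/p_x and y* = 3/7·M/p_y.
At p_x=34.95, p_y=6.2, M=72: y* = 3/7·72/6.2 = 4.977.

y* = 4.977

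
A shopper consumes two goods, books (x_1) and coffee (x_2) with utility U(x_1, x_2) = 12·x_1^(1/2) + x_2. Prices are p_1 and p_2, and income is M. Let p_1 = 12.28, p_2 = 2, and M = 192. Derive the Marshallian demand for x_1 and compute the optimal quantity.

x_1* = 0.9549

Set MRS = p_1/p_2: 6·x_1^(−1/2) = p_1/p_2.
Thus x_1* = (6·p_2/p_1)² — independent of M — with the rest of income spent on x_2.
Plugging in: x_1* = (6·2/12.28)² = 0.9549.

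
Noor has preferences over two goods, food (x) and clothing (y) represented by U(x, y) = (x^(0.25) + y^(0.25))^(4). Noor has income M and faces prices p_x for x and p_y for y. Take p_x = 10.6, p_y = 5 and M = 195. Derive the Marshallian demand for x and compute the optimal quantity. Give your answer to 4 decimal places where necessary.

MRS = MU_x/MU_y = (y/x)^(0.75). Set equal to p_x/p_y.
Hence y/x = (p_x/p_y)^(1/(0.75)), i.e. raised to the 4/3 power.
Substitute y = (y/x)·x into the budget: x* = M/(p_x + p_y·(y/x)).
Numerically y/x = 2.723419, so x* = 195/(10.6 + 5·2.723419) = 8.0522.

x* = 8.0522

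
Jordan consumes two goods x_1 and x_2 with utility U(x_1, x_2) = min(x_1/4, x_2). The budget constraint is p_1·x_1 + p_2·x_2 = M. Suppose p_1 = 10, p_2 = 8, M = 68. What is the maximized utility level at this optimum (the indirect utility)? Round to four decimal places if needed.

With perfect complements, no substitution: consume in ratio x_1:x_2 = 4:1.
Budget: p_1·x_1 + p_2·(1/4)·x_1 = M, so (4·p_1 + p_2)·x_1 = 4·M.
Demand: x_1*(p_1,p_2,M) = 4·M/(4·p_1 + p_2), x_2* = M/(4·p_1 + p_2).
Here 4·10 + 8 = 48, giving x_1* = 5.6667 and x_2* = 1.4167.
Utility at the optimum: U(5.6667, 1.4167) = 1.4167.

V = 1.4167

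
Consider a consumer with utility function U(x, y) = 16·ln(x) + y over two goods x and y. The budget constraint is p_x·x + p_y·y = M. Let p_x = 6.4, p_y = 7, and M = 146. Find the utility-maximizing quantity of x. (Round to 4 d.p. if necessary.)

x* = 17.5

MU_x = 16/x, MU_y = 1. Tangency: 16/x = p_x/p_y.
So x*(p_x,p_y) = 16·p_y/p_x, independent of income; and y* = (M − 16·p_y)/p_y.
At the given prices: x* = 16·7/6.4 = 17.5.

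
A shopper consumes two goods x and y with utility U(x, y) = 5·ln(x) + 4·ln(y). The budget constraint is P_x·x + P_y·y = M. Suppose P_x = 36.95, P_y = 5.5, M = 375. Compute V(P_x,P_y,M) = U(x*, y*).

V = 22.2929

MU_x/MU_y = (5·y)/(4·x); tangency sets this equal to P_x/P_y.
So 5·P_y·y = 4·P_x·x; combined with the budget, a share 5/9 of income goes to x.
Demand: x*(P_x,P_y,M) = 5/9·M/P_x and y* = 4/9·M/P_y.
At P_x=36.95, P_y=5.5, M=375: x* = 5/9·375/36.95 = 5.6382, y* = 30.303.
Utility at the optimum: U(5.6382, 30.303) = 22.2929.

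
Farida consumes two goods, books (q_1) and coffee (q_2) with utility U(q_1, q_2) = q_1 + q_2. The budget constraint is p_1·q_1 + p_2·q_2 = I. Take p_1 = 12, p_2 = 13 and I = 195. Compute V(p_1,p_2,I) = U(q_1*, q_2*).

Linear utility — the consumer picks whichever good has higher MU/price: 1/12 = 0.0833 vs 1/13 = 0.0769.
q_1 gives more utility per dollar, so spend all income on q_1: q_1* = I/p_1, q_2* = 0.
Numerically: q_1* = 16.25, q_2* = 0.
Utility at the optimum: U(16.25, 0) = 16.25.

V = 16.25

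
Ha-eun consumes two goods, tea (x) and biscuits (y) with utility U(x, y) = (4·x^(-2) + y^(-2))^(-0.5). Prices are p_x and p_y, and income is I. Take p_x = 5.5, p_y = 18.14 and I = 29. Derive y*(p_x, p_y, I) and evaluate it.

MRS = MU_x/MU_y = 4·(y/x)^(3). Set equal to p_x/p_y.
Solve for the ratio: y/x = [(1/4)·p_x/p_y]^(1/3).
With the ratio pinned down, the budget gives x* = I/(p_x + p_y·(y/x)) and y* = (y/x)·x*.
Numerically y/x = 0.423209, so x* = 29/(5.5 + 18.14·0.423209) = 2.2008 and y* = 0.423209·2.2008 = 0.9314.

y* = 0.9314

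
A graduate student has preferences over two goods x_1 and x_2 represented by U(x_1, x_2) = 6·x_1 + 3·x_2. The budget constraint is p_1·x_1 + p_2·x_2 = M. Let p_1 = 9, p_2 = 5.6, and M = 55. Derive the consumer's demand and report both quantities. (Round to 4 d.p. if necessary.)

Perfect substitutes: compare marginal utility per dollar. 6/p_1 vs 3/p_2 → 0.6667 vs 0.5357.
x_1 gives more utility per dollar, so spend all income on x_1: x_1* = M/p_1, x_2* = 0.
Numerically: x_1* = 6.1111, x_2* = 0.

x_1* = 6.1111, x_2* = 0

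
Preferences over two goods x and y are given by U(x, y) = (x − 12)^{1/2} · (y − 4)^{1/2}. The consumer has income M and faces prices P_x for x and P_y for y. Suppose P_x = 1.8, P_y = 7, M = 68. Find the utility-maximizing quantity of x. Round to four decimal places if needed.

This is Cobb-Douglas in (x−12, y−4): tangency gives 0.5·P_y·(y−4) = 0.5·P_x·(x−12).
Substituting into the budget: x* = 12 + 0.5·(M − 12·P_x − 4·P_y)/P_x, and y* = 4 + 0.5·(…)/P_y.
Discretionary income = 68 − 12·1.8 − 4·7 = 18.4; x* = 12 + 0.5·18.4/1.8 = 17.1111.

x* = 17.1111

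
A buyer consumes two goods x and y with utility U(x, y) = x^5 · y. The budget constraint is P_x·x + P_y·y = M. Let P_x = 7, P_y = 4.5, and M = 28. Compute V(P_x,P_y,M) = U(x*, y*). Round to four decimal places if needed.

V = 426.7642

MU_x/MU_y = (5·y)/(x); tangency sets this equal to P_x/P_y.
So 5·P_y·y = P_x·x; combined with the budget, a share 5/6 of income goes to x.
Demand: x*(P_x,P_y,M) = 5/6·M/P_x and y* = 1/6·M/P_y.
At P_x=7, P_y=4.5, M=28: x* = 5/6·28/7 = 3.3333, y* = 1.037.
Utility at the optimum: U(3.3333, 1.037) = 426.7642.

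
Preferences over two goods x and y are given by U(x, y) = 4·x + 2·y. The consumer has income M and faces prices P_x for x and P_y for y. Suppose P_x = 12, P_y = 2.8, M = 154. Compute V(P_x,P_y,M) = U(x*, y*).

Linear utility — the consumer picks whichever good has higher MU/price: 4/12 = 0.3333 vs 2/2.8 = 0.7143.
y gives more utility per dollar, so spend all income on y: y* = M/P_y, x* = 0.
Numerically: x* = 0, y* = 55.
Utility at the optimum: U(0, 55) = 110.

V = 110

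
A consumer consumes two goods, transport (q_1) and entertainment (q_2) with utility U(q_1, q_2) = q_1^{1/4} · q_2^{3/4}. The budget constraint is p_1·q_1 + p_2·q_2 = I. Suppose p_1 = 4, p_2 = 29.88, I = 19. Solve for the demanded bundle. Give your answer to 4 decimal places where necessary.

q_1* = 1.1875, q_2* = 0.4769

MU_q_1/MU_q_2 = (0.25·q_2)/(0.75·q_1); tangency sets this equal to p_1/p_2.
Rearranging, p_2·q_2 = 3·p_1·q_1. Substituting into the budget gives p_1·q_1·(1 + 3) = I.
Demand: q_1*(p_1,p_2,I) = 0.25·I/p_1 and q_2* = 0.75·I/p_2.
At p_1=4, p_2=29.88, I=19: q_1* = 0.25·19/4 = 1.1875, q_2* = 0.4769.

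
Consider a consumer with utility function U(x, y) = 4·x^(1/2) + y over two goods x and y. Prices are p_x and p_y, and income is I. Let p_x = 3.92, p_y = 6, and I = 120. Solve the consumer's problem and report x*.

x* = 9.3711

Set MRS = p_x/p_y: 2·x^(−1/2) = p_x/p_y.
Thus x* = (2·p_y/p_x)² — independent of I — with the rest of income spent on y.
Plugging in: x* = (2·6/3.92)² = 9.3711.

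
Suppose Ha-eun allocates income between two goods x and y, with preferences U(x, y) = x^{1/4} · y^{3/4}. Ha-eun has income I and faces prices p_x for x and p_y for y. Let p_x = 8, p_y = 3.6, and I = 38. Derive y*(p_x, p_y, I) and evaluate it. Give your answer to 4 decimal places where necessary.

y* = 7.9167

The MRS is (1/3)·y/x. Set MRS = p_x/p_y.
Rearranging, p_y·y = 3·p_x·x. Substituting into the budget gives p_x·x·(1 + 3) = I.
Demand: x*(p_x,p_y,I) = 0.25·I/p_x and y* = 0.75·I/p_y.
At p_x=8, p_y=3.6, I=38: y* = 0.75·38/3.6 = 7.9167.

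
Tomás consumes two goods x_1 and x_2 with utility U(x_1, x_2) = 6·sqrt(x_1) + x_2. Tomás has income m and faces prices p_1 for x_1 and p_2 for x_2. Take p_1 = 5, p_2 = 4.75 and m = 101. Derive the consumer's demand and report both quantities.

Thus x_1* = (3·p_2/p_1)² — independent of m — with the rest of income spent on x_2.
Plugging in: x_1* = (3·4.75/5)² = 8.1225, x_2* = 12.7132.

x_1* = 8.1225, x_2* = 12.7132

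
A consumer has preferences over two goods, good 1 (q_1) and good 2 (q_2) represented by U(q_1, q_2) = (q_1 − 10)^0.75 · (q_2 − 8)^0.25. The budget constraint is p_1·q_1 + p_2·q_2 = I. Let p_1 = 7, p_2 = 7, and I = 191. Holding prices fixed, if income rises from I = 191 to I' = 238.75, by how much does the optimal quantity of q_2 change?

Δq_2* = 1.7054

MRS = 3·(q_2−8)/(q_1−10). Tangency with p_1/p_2 gives q_2−8 = (1/3)·(p_1/p_2)·(q_1−10).
After buying the subsistence bundle (10, 8), a share 0.75 of the remaining income goes to q_1: q_1* = 10 + 0.75·(I − 10p_1 − 8p_2)/p_1.
Discretionary income = 191 − 10·7 − 8·7 = 65; q_2* = 8 + 0.25·65/7 = 10.3214.
At I' = 238.75: q_2* = 12.0268. Change: 12.0268 − 10.3214 = 1.7054.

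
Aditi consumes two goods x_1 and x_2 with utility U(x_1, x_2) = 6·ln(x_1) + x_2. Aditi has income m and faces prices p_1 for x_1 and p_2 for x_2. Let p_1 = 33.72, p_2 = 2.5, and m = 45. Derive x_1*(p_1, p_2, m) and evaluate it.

x_1* = 0.4448

At the given prices: x_1* = 6·2.5/33.72 = 0.4448.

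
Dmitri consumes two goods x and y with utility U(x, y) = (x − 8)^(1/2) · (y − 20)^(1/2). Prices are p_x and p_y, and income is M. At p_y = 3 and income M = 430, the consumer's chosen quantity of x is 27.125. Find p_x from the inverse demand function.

This is Cobb-Douglas in (x−8, y−20): tangency gives 0.5·p_y·(y−20) = 0.5·p_x·(x−8).
Substituting into the budget: x* = 8 + 0.5·(M − 8·p_x − 20·p_y)/p_x, and y* = 20 + 0.5·(…)/p_y.
Set x* = 27.125 in the demand function and solve for p_x: p_x = 8.

p_x = 8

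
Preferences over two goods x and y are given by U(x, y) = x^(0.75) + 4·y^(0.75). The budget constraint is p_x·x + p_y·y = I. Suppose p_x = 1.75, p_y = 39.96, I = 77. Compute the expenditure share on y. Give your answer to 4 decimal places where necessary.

share on y = 0.021

MRS = MU_x/MU_y = (1/4)·(y/x)^(0.25). Set equal to p_x/p_y.
Solve for the ratio: y/x = [4·p_x/p_y]^(4).
Substitute y = (y/x)·x into the budget: x* = I/(p_x + p_y·(y/x)).
Numerically y/x = 0.000942, so x* = 77/(1.75 + 39.96·0.000942) = 43.0738 and y* = 0.000942·43.0738 = 0.0406.
Expenditure on y: 39.96·0.0406 = 1.6208; share = 0.021.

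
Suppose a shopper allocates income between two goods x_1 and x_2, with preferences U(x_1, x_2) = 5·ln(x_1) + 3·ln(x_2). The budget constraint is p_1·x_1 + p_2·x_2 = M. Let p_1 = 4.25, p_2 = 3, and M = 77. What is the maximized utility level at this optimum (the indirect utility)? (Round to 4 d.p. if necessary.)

V = 18.9275

At p_1=4.25, p_2=3, M=77: x_1* = 0.625·77/4.25 = 11.3235, x_2* = 9.625.
Utility at the optimum: U(11.3235, 9.625) = 18.9275.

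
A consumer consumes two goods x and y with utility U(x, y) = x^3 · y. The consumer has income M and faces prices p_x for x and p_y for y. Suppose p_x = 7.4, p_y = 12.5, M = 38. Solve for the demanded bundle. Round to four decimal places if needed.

x* = 3.8514, y* = 0.76

The MRS is 3·y/x. Set MRS = p_x/p_y.
Rearranging, p_y·y = (1/3)·p_x·x. Substituting into the budget gives p_x·x·(1 + (1/3)) = M.
Demand: x*(p_x,p_y,M) = 0.75·M/p_x and y* = 0.25·M/p_y.
At p_x=7.4, p_y=12.5, M=38: x* = 0.75·38/7.4 = 3.8514, y* = 0.76.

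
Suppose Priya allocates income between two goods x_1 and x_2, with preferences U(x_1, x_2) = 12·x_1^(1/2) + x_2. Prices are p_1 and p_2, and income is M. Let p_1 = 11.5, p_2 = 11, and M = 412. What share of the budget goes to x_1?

Utility is quasi-linear in x_2; the FOC for x_1 is 6/√x_1 = p_1/p_2.
Thus x_1* = (6·p_2/p_1)² — independent of M — with the rest of income spent on x_2.
Plugging in: x_1* = (6·11/11.5)² = 32.9376, x_2* = 3.0198.
Expenditure on x_1: 11.5·32.9376 = 378.7826; share = 0.9194.

share on x_1 = 0.9194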